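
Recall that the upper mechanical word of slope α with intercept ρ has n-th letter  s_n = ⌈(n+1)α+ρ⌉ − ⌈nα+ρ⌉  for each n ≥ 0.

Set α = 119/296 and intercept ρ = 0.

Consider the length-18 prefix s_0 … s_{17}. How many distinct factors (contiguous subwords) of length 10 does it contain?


t_n = ⌈(n·119)/296⌉ for n = 0 … 18:
  n=0…9: ⌈0/296⌉=0 ⌈119/296⌉=1 ⌈238/296⌉=1 ⌈357/296⌉=2 ⌈476/296⌉=2 ⌈595/296⌉=3 ⌈714/296⌉=3 ⌈833/296⌉=3 ⌈952/296⌉=4 ⌈1071/296⌉=4
  n=10…18: ⌈1190/296⌉=5 ⌈1309/296⌉=5 ⌈1428/296⌉=5 ⌈1547/296⌉=6 ⌈1666/296⌉=6 ⌈1785/296⌉=7 ⌈1904/296⌉=7 ⌈2023/296⌉=7 ⌈2142/296⌉=8
s_n = t_(n+1) − t_n for n = 0 … 17 gives
prefix = 101010010100101001
slide a length-10 window over [0..9] … [8..17] (9 windows); first occurrence of each distinct factor:
  [  0..  9] 1010100101
  [  1.. 10] 0101001010
  [  2.. 11] 1010010100
  [  3.. 12] 0100101001
  [  4.. 13] 1001010010
  [  5.. 14] 0010100101
  (the other 3 windows repeat one of these)
distinct factors: {0010100101, 0100101001, 0101001010, 1001010010, 1010010100, 1010100101}
count = 6  (Sturmian bound for length 10 is 11)

6


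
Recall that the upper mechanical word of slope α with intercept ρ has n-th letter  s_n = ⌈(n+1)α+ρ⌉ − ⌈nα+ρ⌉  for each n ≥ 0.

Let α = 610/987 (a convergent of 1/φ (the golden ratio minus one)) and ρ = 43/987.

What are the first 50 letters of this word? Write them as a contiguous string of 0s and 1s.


n=0: ⌈(1·610+43)/987⌉ − ⌈(0·610+43)/987⌉ = ⌈653/987⌉ − ⌈43/987⌉ = 1 − 1 = 0
n=1: ⌈(2·610+43)/987⌉ − ⌈(1·610+43)/987⌉ = ⌈1263/987⌉ − ⌈653/987⌉ = 2 − 1 = 1
n=2: ⌈(3·610+43)/987⌉ − ⌈(2·610+43)/987⌉ = ⌈1873/987⌉ − ⌈1263/987⌉ = 2 − 2 = 0
n=3: ⌈(4·610+43)/987⌉ − ⌈(3·610+43)/987⌉ = ⌈2483/987⌉ − ⌈1873/987⌉ = 3 − 2 = 1
n=4: ⌈(5·610+43)/987⌉ − ⌈(4·610+43)/987⌉ = ⌈3093/987⌉ − ⌈2483/987⌉ = 4 − 3 = 1
n=5: ⌈(6·610+43)/987⌉ − ⌈(5·610+43)/987⌉ = ⌈3703/987⌉ − ⌈3093/987⌉ = 4 − 4 = 0
n=6: ⌈(7·610+43)/987⌉ − ⌈(6·610+43)/987⌉ = ⌈4313/987⌉ − ⌈3703/987⌉ = 5 − 4 = 1
n=7: ⌈(8·610+43)/987⌉ − ⌈(7·610+43)/987⌉ = ⌈4923/987⌉ − ⌈4313/987⌉ = 5 − 5 = 0
n=8: ⌈(9·610+43)/987⌉ − ⌈(8·610+43)/987⌉ = ⌈5533/987⌉ − ⌈4923/987⌉ = 6 − 5 = 1
n=9: ⌈(10·610+43)/987⌉ − ⌈(9·610+43)/987⌉ = ⌈6143/987⌉ − ⌈5533/987⌉ = 7 − 6 = 1
n=10: ⌈(11·610+43)/987⌉ − ⌈(10·610+43)/987⌉ = ⌈6753/987⌉ − ⌈6143/987⌉ = 7 − 7 = 0
n=11: ⌈(12·610+43)/987⌉ − ⌈(11·610+43)/987⌉ = ⌈7363/987⌉ − ⌈6753/987⌉ = 8 − 7 = 1
n=12: ⌈(13·610+43)/987⌉ − ⌈(12·610+43)/987⌉ = ⌈7973/987⌉ − ⌈7363/987⌉ = 9 − 8 = 1
n=13: ⌈(14·610+43)/987⌉ − ⌈(13·610+43)/987⌉ = ⌈8583/987⌉ − ⌈7973/987⌉ = 9 − 9 = 0
n=14: ⌈(15·610+43)/987⌉ − ⌈(14·610+43)/987⌉ = ⌈9193/987⌉ − ⌈8583/987⌉ = 10 − 9 = 1
n=15: ⌈(16·610+43)/987⌉ − ⌈(15·610+43)/987⌉ = ⌈9803/987⌉ − ⌈9193/987⌉ = 10 − 10 = 0
n=16: ⌈(17·610+43)/987⌉ − ⌈(16·610+43)/987⌉ = ⌈10413/987⌉ − ⌈9803/987⌉ = 11 − 10 = 1
n=17: ⌈(18·610+43)/987⌉ − ⌈(17·610+43)/987⌉ = ⌈11023/987⌉ − ⌈10413/987⌉ = 12 − 11 = 1
n=18: ⌈(19·610+43)/987⌉ − ⌈(18·610+43)/987⌉ = ⌈11633/987⌉ − ⌈11023/987⌉ = 12 − 12 = 0
n=19: ⌈(20·610+43)/987⌉ − ⌈(19·610+43)/987⌉ = ⌈12243/987⌉ − ⌈11633/987⌉ = 13 − 12 = 1
n=20: ⌈(21·610+43)/987⌉ − ⌈(20·610+43)/987⌉ = ⌈12853/987⌉ − ⌈12243/987⌉ = 14 − 13 = 1
n=21: ⌈(22·610+43)/987⌉ − ⌈(21·610+43)/987⌉ = ⌈13463/987⌉ − ⌈12853/987⌉ = 14 − 14 = 0
n=22: ⌈(23·610+43)/987⌉ − ⌈(22·610+43)/987⌉ = ⌈14073/987⌉ − ⌈13463/987⌉ = 15 − 14 = 1
n=23: ⌈(24·610+43)/987⌉ − ⌈(23·610+43)/987⌉ = ⌈14683/987⌉ − ⌈14073/987⌉ = 15 − 15 = 0
n=24: ⌈(25·610+43)/987⌉ − ⌈(24·610+43)/987⌉ = ⌈15293/987⌉ − ⌈14683/987⌉ = 16 − 15 = 1
n=25: ⌈(26·610+43)/987⌉ − ⌈(25·610+43)/987⌉ = ⌈15903/987⌉ − ⌈15293/987⌉ = 17 − 16 = 1
n=26: ⌈(27·610+43)/987⌉ − ⌈(26·610+43)/987⌉ = ⌈16513/987⌉ − ⌈15903/987⌉ = 17 − 17 = 0
n=27: ⌈(28·610+43)/987⌉ − ⌈(27·610+43)/987⌉ = ⌈17123/987⌉ − ⌈16513/987⌉ = 18 − 17 = 1
n=28: ⌈(29·610+43)/987⌉ − ⌈(28·610+43)/987⌉ = ⌈17733/987⌉ − ⌈17123/987⌉ = 18 − 18 = 0
n=29: ⌈(30·610+43)/987⌉ − ⌈(29·610+43)/987⌉ = ⌈18343/987⌉ − ⌈17733/987⌉ = 19 − 18 = 1
n=30: ⌈(31·610+43)/987⌉ − ⌈(30·610+43)/987⌉ = ⌈18953/987⌉ − ⌈18343/987⌉ = 20 − 19 = 1
n=31: ⌈(32·610+43)/987⌉ − ⌈(31·610+43)/987⌉ = ⌈19563/987⌉ − ⌈18953/987⌉ = 20 − 20 = 0
n=32: ⌈(33·610+43)/987⌉ − ⌈(32·610+43)/987⌉ = ⌈20173/987⌉ − ⌈19563/987⌉ = 21 − 20 = 1
n=33: ⌈(34·610+43)/987⌉ − ⌈(33·610+43)/987⌉ = ⌈20783/987⌉ − ⌈20173/987⌉ = 22 − 21 = 1
n=34: ⌈(35·610+43)/987⌉ − ⌈(34·610+43)/987⌉ = ⌈21393/987⌉ − ⌈20783/987⌉ = 22 − 22 = 0
n=35: ⌈(36·610+43)/987⌉ − ⌈(35·610+43)/987⌉ = ⌈22003/987⌉ − ⌈21393/987⌉ = 23 − 22 = 1
n=36: ⌈(37·610+43)/987⌉ − ⌈(36·610+43)/987⌉ = ⌈22613/987⌉ − ⌈22003/987⌉ = 23 − 23 = 0
n=37: ⌈(38·610+43)/987⌉ − ⌈(37·610+43)/987⌉ = ⌈23223/987⌉ − ⌈22613/987⌉ = 24 − 23 = 1
n=38: ⌈(39·610+43)/987⌉ − ⌈(38·610+43)/987⌉ = ⌈23833/987⌉ − ⌈23223/987⌉ = 25 − 24 = 1
n=39: ⌈(40·610+43)/987⌉ − ⌈(39·610+43)/987⌉ = ⌈24443/987⌉ − ⌈23833/987⌉ = 25 − 25 = 0
n=40: ⌈(41·610+43)/987⌉ − ⌈(40·610+43)/987⌉ = ⌈25053/987⌉ − ⌈24443/987⌉ = 26 − 25 = 1
n=41: ⌈(42·610+43)/987⌉ − ⌈(41·610+43)/987⌉ = ⌈25663/987⌉ − ⌈25053/987⌉ = 27 − 26 = 1
n=42: ⌈(43·610+43)/987⌉ − ⌈(42·610+43)/987⌉ = ⌈26273/987⌉ − ⌈25663/987⌉ = 27 − 27 = 0
n=43: ⌈(44·610+43)/987⌉ − ⌈(43·610+43)/987⌉ = ⌈26883/987⌉ − ⌈26273/987⌉ = 28 − 27 = 1
n=44: ⌈(45·610+43)/987⌉ − ⌈(44·610+43)/987⌉ = ⌈27493/987⌉ − ⌈26883/987⌉ = 28 − 28 = 0
n=45: ⌈(46·610+43)/987⌉ − ⌈(45·610+43)/987⌉ = ⌈28103/987⌉ − ⌈27493/987⌉ = 29 − 28 = 1
n=46: ⌈(47·610+43)/987⌉ − ⌈(46·610+43)/987⌉ = ⌈28713/987⌉ − ⌈28103/987⌉ = 30 − 29 = 1
n=47: ⌈(48·610+43)/987⌉ − ⌈(47·610+43)/987⌉ = ⌈29323/987⌉ − ⌈28713/987⌉ = 30 − 30 = 0
n=48: ⌈(49·610+43)/987⌉ − ⌈(48·610+43)/987⌉ = ⌈29933/987⌉ − ⌈29323/987⌉ = 31 − 30 = 1
n=49: ⌈(50·610+43)/987⌉ − ⌈(49·610+43)/987⌉ = ⌈30543/987⌉ − ⌈29933/987⌉ = 31 − 31 = 0

01011010110110101101101011010110110101101101011010


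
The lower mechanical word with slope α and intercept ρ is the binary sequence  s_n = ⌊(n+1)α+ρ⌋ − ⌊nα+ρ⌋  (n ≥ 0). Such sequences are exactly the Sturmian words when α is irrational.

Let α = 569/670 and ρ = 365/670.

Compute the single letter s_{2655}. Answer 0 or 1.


(n+1)α + ρ = (2656·569 + 365) / 670 = 1511629/670
nα + ρ     = (2655·569 + 365) / 670 = 1511060/670
⌊1511629/670⌋ = 2256,  ⌊1511060/670⌋ = 2255
s_{2655} = 2256 − 2255 = 1

1


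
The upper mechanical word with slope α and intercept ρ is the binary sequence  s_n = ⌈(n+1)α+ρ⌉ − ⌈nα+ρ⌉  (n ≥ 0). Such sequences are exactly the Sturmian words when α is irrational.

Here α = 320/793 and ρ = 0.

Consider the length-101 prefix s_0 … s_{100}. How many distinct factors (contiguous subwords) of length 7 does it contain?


8

t_n = ⌈(n·320)/793⌉ for n = 0 … 101:
  n=0…9: ⌈0/793⌉=0 ⌈320/793⌉=1 ⌈640/793⌉=1 ⌈960/793⌉=2 ⌈1280/793⌉=2 ⌈1600/793⌉=3 ⌈1920/793⌉=3 ⌈2240/793⌉=3 ⌈2560/793⌉=4 ⌈2880/793⌉=4
  n=10…19: ⌈3200/793⌉=5 ⌈3520/793⌉=5 ⌈3840/793⌉=5 ⌈4160/793⌉=6 ⌈4480/793⌉=6 ⌈4800/793⌉=7 ⌈5120/793⌉=7 ⌈5440/793⌉=7 ⌈5760/793⌉=8 ⌈6080/793⌉=8
  n=20…29: ⌈6400/793⌉=9 ⌈6720/793⌉=9 ⌈7040/793⌉=9 ⌈7360/793⌉=10 ⌈7680/793⌉=10 ⌈8000/793⌉=11 ⌈8320/793⌉=11 ⌈8640/793⌉=11 ⌈8960/793⌉=12 ⌈9280/793⌉=12
  n=30…39: ⌈9600/793⌉=13 ⌈9920/793⌉=13 ⌈10240/793⌉=13 ⌈10560/793⌉=14 ⌈10880/793⌉=14 ⌈11200/793⌉=15 ⌈11520/793⌉=15 ⌈11840/793⌉=15 ⌈12160/793⌉=16 ⌈12480/793⌉=16
  n=40…49: ⌈12800/793⌉=17 ⌈13120/793⌉=17 ⌈13440/793⌉=17 ⌈13760/793⌉=18 ⌈14080/793⌉=18 ⌈14400/793⌉=19 ⌈14720/793⌉=19 ⌈15040/793⌉=19 ⌈15360/793⌉=20 ⌈15680/793⌉=20
  n=50…59: ⌈16000/793⌉=21 ⌈16320/793⌉=21 ⌈16640/793⌉=21 ⌈16960/793⌉=22 ⌈17280/793⌉=22 ⌈17600/793⌉=23 ⌈17920/793⌉=23 ⌈18240/793⌉=24 ⌈18560/793⌉=24 ⌈18880/793⌉=24
  n=60…69: ⌈19200/793⌉=25 ⌈19520/793⌉=25 ⌈19840/793⌉=26 ⌈20160/793⌉=26 ⌈20480/793⌉=26 ⌈20800/793⌉=27 ⌈21120/793⌉=27 ⌈21440/793⌉=28 ⌈21760/793⌉=28 ⌈22080/793⌉=28
  n=70…79: ⌈22400/793⌉=29 ⌈22720/793⌉=29 ⌈23040/793⌉=30 ⌈23360/793⌉=30 ⌈23680/793⌉=30 ⌈24000/793⌉=31 ⌈24320/793⌉=31 ⌈24640/793⌉=32 ⌈24960/793⌉=32 ⌈25280/793⌉=32
  n=80…89: ⌈25600/793⌉=33 ⌈25920/793⌉=33 ⌈26240/793⌉=34 ⌈26560/793⌉=34 ⌈26880/793⌉=34 ⌈27200/793⌉=35 ⌈27520/793⌉=35 ⌈27840/793⌉=36 ⌈28160/793⌉=36 ⌈28480/793⌉=36
  n=90…99: ⌈28800/793⌉=37 ⌈29120/793⌉=37 ⌈29440/793⌉=38 ⌈29760/793⌉=38 ⌈30080/793⌉=38 ⌈30400/793⌉=39 ⌈30720/793⌉=39 ⌈31040/793⌉=40 ⌈31360/793⌉=40 ⌈31680/793⌉=40
  n=100…101: ⌈32000/793⌉=41 ⌈32320/793⌉=41
s_n = t_(n+1) − t_n for n = 0 … 100 gives
prefix = 10101001010010100101001010010100101001010010100101001010100101001010010100101001010010100101001010010
slide a length-7 window over [0..6] … [94..100] (95 windows); first occurrence of each distinct factor:
  [  0..  6] 1010100
  [  1..  7] 0101001
  [  2..  8] 1010010
  [  3..  9] 0100101
  [  4.. 10] 1001010
  [  5.. 11] 0010100
  [ 50.. 56] 0010101
  [ 51.. 57] 0101010
  (the other 87 windows repeat one of these)
distinct factors: {0010100, 0010101, 0100101, 0101001, 0101010, 1001010, 1010010, 1010100}
count = 8  (Sturmian bound for length 7 is 8)


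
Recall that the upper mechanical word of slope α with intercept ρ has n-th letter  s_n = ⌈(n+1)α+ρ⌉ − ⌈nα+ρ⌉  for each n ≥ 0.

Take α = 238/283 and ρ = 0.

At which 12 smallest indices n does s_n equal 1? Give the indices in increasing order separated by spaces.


0 1 2 3 4 5 7 8 9 10 11 13

n=0: ⌈238/283⌉−⌈0/283⌉ = 1−0 = 1  ← one
n=1: ⌈476/283⌉−⌈238/283⌉ = 2−1 = 1  ← one
n=2: ⌈714/283⌉−⌈476/283⌉ = 3−2 = 1  ← one
n=3: ⌈952/283⌉−⌈714/283⌉ = 4−3 = 1  ← one
n=4: ⌈1190/283⌉−⌈952/283⌉ = 5−4 = 1  ← one
n=5: ⌈1428/283⌉−⌈1190/283⌉ = 6−5 = 1  ← one
n=6: ⌈1666/283⌉−⌈1428/283⌉ = 6−6 = 0
n=7: ⌈1904/283⌉−⌈1666/283⌉ = 7−6 = 1  ← one
n=8: ⌈2142/283⌉−⌈1904/283⌉ = 8−7 = 1  ← one
n=9: ⌈2380/283⌉−⌈2142/283⌉ = 9−8 = 1  ← one
n=10: ⌈2618/283⌉−⌈2380/283⌉ = 10−9 = 1  ← one
n=11: ⌈2856/283⌉−⌈2618/283⌉ = 11−10 = 1  ← one
n=12: ⌈3094/283⌉−⌈2856/283⌉ = 11−11 = 0
n=13: ⌈3332/283⌉−⌈3094/283⌉ = 12−11 = 1  ← one
positions of the first 12 ones: 0 1 2 3 4 5 7 8 9 10 11 13


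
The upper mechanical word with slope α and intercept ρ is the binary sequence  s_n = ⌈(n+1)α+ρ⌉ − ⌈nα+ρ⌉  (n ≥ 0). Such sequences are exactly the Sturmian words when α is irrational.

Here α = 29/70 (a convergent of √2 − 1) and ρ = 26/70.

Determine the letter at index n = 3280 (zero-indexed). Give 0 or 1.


0

(n+1)α + ρ = (3281·29 + 26) / 70 = 95175/70
nα + ρ     = (3280·29 + 26) / 70 = 95146/70
⌈95175/70⌉ = 1360,  ⌈95146/70⌉ = 1360
s_{3280} = 1360 − 1360 = 0


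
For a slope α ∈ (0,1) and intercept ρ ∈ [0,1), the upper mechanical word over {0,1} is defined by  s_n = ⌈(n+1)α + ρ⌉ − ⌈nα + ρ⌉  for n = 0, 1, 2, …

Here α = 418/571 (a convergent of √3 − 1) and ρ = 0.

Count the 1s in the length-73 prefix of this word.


#1s = Σ_{n=0}^{72} s_n = Σ_{n=0}^{72} (⌈(n+1)α+ρ⌉ − ⌈nα+ρ⌉)
the sum telescopes: every ⌈nα+ρ⌉ with 0 < n < 73 appears once with + and once with −, leaving ⌈73α+ρ⌉ − ⌈0·α+ρ⌉
73α + ρ = (73·418) / 571 = 30514/571
ρ = 0/571
⌈30514/571⌉ = 54,  ⌈0/571⌉ = 0
#1s = 54 − 0 = 54

54


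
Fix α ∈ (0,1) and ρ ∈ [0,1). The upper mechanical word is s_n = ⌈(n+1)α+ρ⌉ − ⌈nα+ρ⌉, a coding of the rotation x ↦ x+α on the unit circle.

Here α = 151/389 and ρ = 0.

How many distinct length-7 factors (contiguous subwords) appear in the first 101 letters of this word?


t_n = ⌈(n·151)/389⌉ for n = 0 … 101:
  n=0…9: ⌈0/389⌉=0 ⌈151/389⌉=1 ⌈302/389⌉=1 ⌈453/389⌉=2 ⌈604/389⌉=2 ⌈755/389⌉=2 ⌈906/389⌉=3 ⌈1057/389⌉=3 ⌈1208/389⌉=4 ⌈1359/389⌉=4
  n=10…19: ⌈1510/389⌉=4 ⌈1661/389⌉=5 ⌈1812/389⌉=5 ⌈1963/389⌉=6 ⌈2114/389⌉=6 ⌈2265/389⌉=6 ⌈2416/389⌉=7 ⌈2567/389⌉=7 ⌈2718/389⌉=7 ⌈2869/389⌉=8
  n=20…29: ⌈3020/389⌉=8 ⌈3171/389⌉=9 ⌈3322/389⌉=9 ⌈3473/389⌉=9 ⌈3624/389⌉=10 ⌈3775/389⌉=10 ⌈3926/389⌉=11 ⌈4077/389⌉=11 ⌈4228/389⌉=11 ⌈4379/389⌉=12
  n=30…39: ⌈4530/389⌉=12 ⌈4681/389⌉=13 ⌈4832/389⌉=13 ⌈4983/389⌉=13 ⌈5134/389⌉=14 ⌈5285/389⌉=14 ⌈5436/389⌉=14 ⌈5587/389⌉=15 ⌈5738/389⌉=15 ⌈5889/389⌉=16
  n=40…49: ⌈6040/389⌉=16 ⌈6191/389⌉=16 ⌈6342/389⌉=17 ⌈6493/389⌉=17 ⌈6644/389⌉=18 ⌈6795/389⌉=18 ⌈6946/389⌉=18 ⌈7097/389⌉=19 ⌈7248/389⌉=19 ⌈7399/389⌉=20
  n=50…59: ⌈7550/389⌉=20 ⌈7701/389⌉=20 ⌈7852/389⌉=21 ⌈8003/389⌉=21 ⌈8154/389⌉=21 ⌈8305/389⌉=22 ⌈8456/389⌉=22 ⌈8607/389⌉=23 ⌈8758/389⌉=23 ⌈8909/389⌉=23
  n=60…69: ⌈9060/389⌉=24 ⌈9211/389⌉=24 ⌈9362/389⌉=25 ⌈9513/389⌉=25 ⌈9664/389⌉=25 ⌈9815/389⌉=26 ⌈9966/389⌉=26 ⌈10117/389⌉=27 ⌈10268/389⌉=27 ⌈10419/389⌉=27
  n=70…79: ⌈10570/389⌉=28 ⌈10721/389⌉=28 ⌈10872/389⌉=28 ⌈11023/389⌉=29 ⌈11174/389⌉=29 ⌈11325/389⌉=30 ⌈11476/389⌉=30 ⌈11627/389⌉=30 ⌈11778/389⌉=31 ⌈11929/389⌉=31
  n=80…89: ⌈12080/389⌉=32 ⌈12231/389⌉=32 ⌈12382/389⌉=32 ⌈12533/389⌉=33 ⌈12684/389⌉=33 ⌈12835/389⌉=33 ⌈12986/389⌉=34 ⌈13137/389⌉=34 ⌈13288/389⌉=35 ⌈13439/389⌉=35
  n=90…99: ⌈13590/389⌉=35 ⌈13741/389⌉=36 ⌈13892/389⌉=36 ⌈14043/389⌉=37 ⌈14194/389⌉=37 ⌈14345/389⌉=37 ⌈14496/389⌉=38 ⌈14647/389⌉=38 ⌈14798/389⌉=39 ⌈14949/389⌉=39
  n=100…101: ⌈15100/389⌉=39 ⌈15251/389⌉=40
s_n = t_(n+1) − t_n for n = 0 … 100 gives
prefix = 10100101001010010010100101001010010010100101001010010010100101001010010010100101001001010010100101001
slide a length-7 window over [0..6] … [94..100] (95 windows); first occurrence of each distinct factor:
  [  0..  6] 1010010
  [  1..  7] 0100101
  [  2..  8] 1001010
  [  3..  9] 0010100
  [  4.. 10] 0101001
  [ 11.. 17] 0100100
  [ 12.. 18] 1001001
  [ 13.. 19] 0010010
  (the other 87 windows repeat one of these)
distinct factors: {0010010, 0010100, 0100100, 0100101, 0101001, 1001001, 1001010, 1010010}
count = 8  (Sturmian bound for length 7 is 8)

8


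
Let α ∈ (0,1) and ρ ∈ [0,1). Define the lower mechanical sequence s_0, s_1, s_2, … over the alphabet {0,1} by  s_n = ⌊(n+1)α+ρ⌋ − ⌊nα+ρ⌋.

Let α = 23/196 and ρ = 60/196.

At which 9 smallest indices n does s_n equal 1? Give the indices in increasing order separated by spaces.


n=0: ⌊83/196⌋−⌊60/196⌋ = 0−0 = 0
n=1: ⌊106/196⌋−⌊83/196⌋ = 0−0 = 0
  …
n=5: ⌊198/196⌋−⌊175/196⌋ = 1−0 = 1  ← one
n=6: ⌊221/196⌋−⌊198/196⌋ = 1−1 = 0
n=7: ⌊244/196⌋−⌊221/196⌋ = 1−1 = 0
  …
n=14: ⌊405/196⌋−⌊382/196⌋ = 2−1 = 1  ← one
n=15: ⌊428/196⌋−⌊405/196⌋ = 2−2 = 0
n=16: ⌊451/196⌋−⌊428/196⌋ = 2−2 = 0
  …
n=22: ⌊589/196⌋−⌊566/196⌋ = 3−2 = 1  ← one
n=23: ⌊612/196⌋−⌊589/196⌋ = 3−3 = 0
n=24: ⌊635/196⌋−⌊612/196⌋ = 3−3 = 0
  …
n=31: ⌊796/196⌋−⌊773/196⌋ = 4−3 = 1  ← one
n=32: ⌊819/196⌋−⌊796/196⌋ = 4−4 = 0
n=33: ⌊842/196⌋−⌊819/196⌋ = 4−4 = 0
  …
n=39: ⌊980/196⌋−⌊957/196⌋ = 5−4 = 1  ← one
n=40: ⌊1003/196⌋−⌊980/196⌋ = 5−5 = 0
n=41: ⌊1026/196⌋−⌊1003/196⌋ = 5−5 = 0
  …
n=48: ⌊1187/196⌋−⌊1164/196⌋ = 6−5 = 1  ← one
n=49: ⌊1210/196⌋−⌊1187/196⌋ = 6−6 = 0
n=50: ⌊1233/196⌋−⌊1210/196⌋ = 6−6 = 0
  …
n=57: ⌊1394/196⌋−⌊1371/196⌋ = 7−6 = 1  ← one
n=58: ⌊1417/196⌋−⌊1394/196⌋ = 7−7 = 0
n=59: ⌊1440/196⌋−⌊1417/196⌋ = 7−7 = 0
  …
n=65: ⌊1578/196⌋−⌊1555/196⌋ = 8−7 = 1  ← one
n=66: ⌊1601/196⌋−⌊1578/196⌋ = 8−8 = 0
n=67: ⌊1624/196⌋−⌊1601/196⌋ = 8−8 = 0
  …
n=74: ⌊1785/196⌋−⌊1762/196⌋ = 9−8 = 1  ← one
positions of the first 9 ones: 5 14 22 31 39 48 57 65 74

5 14 22 31 39 48 57 65 74


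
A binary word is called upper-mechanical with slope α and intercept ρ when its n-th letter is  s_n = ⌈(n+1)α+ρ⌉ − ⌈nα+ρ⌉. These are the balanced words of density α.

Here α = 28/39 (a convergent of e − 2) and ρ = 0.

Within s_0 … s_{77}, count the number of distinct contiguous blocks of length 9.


t_n = ⌈(n·28)/39⌉ for n = 0 … 78:
  n=0…9: ⌈0/39⌉=0 ⌈28/39⌉=1 ⌈56/39⌉=2 ⌈84/39⌉=3 ⌈112/39⌉=3 ⌈140/39⌉=4 ⌈168/39⌉=5 ⌈196/39⌉=6 ⌈224/39⌉=6 ⌈252/39⌉=7
  n=10…19: ⌈280/39⌉=8 ⌈308/39⌉=8 ⌈336/39⌉=9 ⌈364/39⌉=10 ⌈392/39⌉=11 ⌈420/39⌉=11 ⌈448/39⌉=12 ⌈476/39⌉=13 ⌈504/39⌉=13 ⌈532/39⌉=14
  n=20…29: ⌈560/39⌉=15 ⌈588/39⌉=16 ⌈616/39⌉=16 ⌈644/39⌉=17 ⌈672/39⌉=18 ⌈700/39⌉=18 ⌈728/39⌉=19 ⌈756/39⌉=20 ⌈784/39⌉=21 ⌈812/39⌉=21
  n=30…39: ⌈840/39⌉=22 ⌈868/39⌉=23 ⌈896/39⌉=23 ⌈924/39⌉=24 ⌈952/39⌉=25 ⌈980/39⌉=26 ⌈1008/39⌉=26 ⌈1036/39⌉=27 ⌈1064/39⌉=28 ⌈1092/39⌉=28
  n=40…49: ⌈1120/39⌉=29 ⌈1148/39⌉=30 ⌈1176/39⌉=31 ⌈1204/39⌉=31 ⌈1232/39⌉=32 ⌈1260/39⌉=33 ⌈1288/39⌉=34 ⌈1316/39⌉=34 ⌈1344/39⌉=35 ⌈1372/39⌉=36
  n=50…59: ⌈1400/39⌉=36 ⌈1428/39⌉=37 ⌈1456/39⌉=38 ⌈1484/39⌉=39 ⌈1512/39⌉=39 ⌈1540/39⌉=40 ⌈1568/39⌉=41 ⌈1596/39⌉=41 ⌈1624/39⌉=42 ⌈1652/39⌉=43
  n=60…69: ⌈1680/39⌉=44 ⌈1708/39⌉=44 ⌈1736/39⌉=45 ⌈1764/39⌉=46 ⌈1792/39⌉=46 ⌈1820/39⌉=47 ⌈1848/39⌉=48 ⌈1876/39⌉=49 ⌈1904/39⌉=49 ⌈1932/39⌉=50
  n=70…78: ⌈1960/39⌉=51 ⌈1988/39⌉=51 ⌈2016/39⌉=52 ⌈2044/39⌉=53 ⌈2072/39⌉=54 ⌈2100/39⌉=54 ⌈2128/39⌉=55 ⌈2156/39⌉=56 ⌈2184/39⌉=56
s_n = t_(n+1) − t_n for n = 0 … 77 gives
prefix = 111011101101110110111011011101101110110111011101101110110111011011101101110110
slide a length-9 window over [0..8] … [69..77] (70 windows); first occurrence of each distinct factor:
  [  0..  8] 111011101
  [  1..  9] 110111011
  [  2.. 10] 101110110
  [  3.. 11] 011101101
  [  4.. 12] 111011011
  [  5.. 13] 110110111
  [  6.. 14] 101101110
  [  7.. 15] 011011101
  [ 37.. 45] 101110111
  [ 38.. 46] 011101110
  (the other 60 windows repeat one of these)
distinct factors: {011011101, 011101101, 011101110, 101101110, 101110110, 101110111, 110110111, 110111011, 111011011, 111011101}
count = 10  (Sturmian bound for length 9 is 10)

10


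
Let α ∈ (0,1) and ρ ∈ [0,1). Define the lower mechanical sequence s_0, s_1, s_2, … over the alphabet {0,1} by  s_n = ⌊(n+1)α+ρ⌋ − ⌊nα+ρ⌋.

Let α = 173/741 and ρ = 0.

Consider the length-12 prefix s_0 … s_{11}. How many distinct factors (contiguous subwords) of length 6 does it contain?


5

t_n = ⌊(n·173)/741⌋ for n = 0 … 12:
  n=0…9: ⌊0/741⌋=0 ⌊173/741⌋=0 ⌊346/741⌋=0 ⌊519/741⌋=0 ⌊692/741⌋=0 ⌊865/741⌋=1 ⌊1038/741⌋=1 ⌊1211/741⌋=1 ⌊1384/741⌋=1 ⌊1557/741⌋=2
  n=10…12: ⌊1730/741⌋=2 ⌊1903/741⌋=2 ⌊2076/741⌋=2
s_n = t_(n+1) − t_n for n = 0 … 11 gives
prefix = 000010001000
slide a length-6 window over [0..5] … [6..11] (7 windows); first occurrence of each distinct factor:
  [  0..  5] 000010
  [  1..  6] 000100
  [  2..  7] 001000
  [  3..  8] 010001
  [  4..  9] 100010
  (the other 2 windows repeat one of these)
distinct factors: {000010, 000100, 001000, 010001, 100010}
count = 5  (Sturmian bound for length 6 is 7)


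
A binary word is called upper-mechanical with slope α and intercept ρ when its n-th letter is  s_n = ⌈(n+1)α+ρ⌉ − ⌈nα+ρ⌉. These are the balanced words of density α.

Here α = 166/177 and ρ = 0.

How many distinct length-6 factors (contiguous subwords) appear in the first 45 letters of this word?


7

t_n = ⌈(n·166)/177⌉ for n = 0 … 45:
  n=0…9: ⌈0/177⌉=0 ⌈166/177⌉=1 ⌈332/177⌉=2 ⌈498/177⌉=3 ⌈664/177⌉=4 ⌈830/177⌉=5 ⌈996/177⌉=6 ⌈1162/177⌉=7 ⌈1328/177⌉=8 ⌈1494/177⌉=9
  n=10…19: ⌈1660/177⌉=10 ⌈1826/177⌉=11 ⌈1992/177⌉=12 ⌈2158/177⌉=13 ⌈2324/177⌉=14 ⌈2490/177⌉=15 ⌈2656/177⌉=16 ⌈2822/177⌉=16 ⌈2988/177⌉=17 ⌈3154/177⌉=18
  n=20…29: ⌈3320/177⌉=19 ⌈3486/177⌉=20 ⌈3652/177⌉=21 ⌈3818/177⌉=22 ⌈3984/177⌉=23 ⌈4150/177⌉=24 ⌈4316/177⌉=25 ⌈4482/177⌉=26 ⌈4648/177⌉=27 ⌈4814/177⌉=28
  n=30…39: ⌈4980/177⌉=29 ⌈5146/177⌉=30 ⌈5312/177⌉=31 ⌈5478/177⌉=31 ⌈5644/177⌉=32 ⌈5810/177⌉=33 ⌈5976/177⌉=34 ⌈6142/177⌉=35 ⌈6308/177⌉=36 ⌈6474/177⌉=37
  n=40…45: ⌈6640/177⌉=38 ⌈6806/177⌉=39 ⌈6972/177⌉=40 ⌈7138/177⌉=41 ⌈7304/177⌉=42 ⌈7470/177⌉=43
s_n = t_(n+1) − t_n for n = 0 … 44 gives
prefix = 111111111111111101111111111111110111111111111
slide a length-6 window over [0..5] … [39..44] (40 windows); first occurrence of each distinct factor:
  [  0..  5] 111111
  [ 11.. 16] 111110
  [ 12.. 17] 111101
  [ 13.. 18] 111011
  [ 14.. 19] 110111
  [ 15.. 20] 101111
  [ 16.. 21] 011111
  (the other 33 windows repeat one of these)
distinct factors: {011111, 101111, 110111, 111011, 111101, 111110, 111111}
count = 7  (Sturmian bound for length 6 is 7)


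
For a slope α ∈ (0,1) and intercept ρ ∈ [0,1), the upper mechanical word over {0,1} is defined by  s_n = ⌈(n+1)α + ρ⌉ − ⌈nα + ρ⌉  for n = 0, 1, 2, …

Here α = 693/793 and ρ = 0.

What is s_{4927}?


1

(n+1)α + ρ = (4928·693) / 793 = 3415104/793
nα + ρ     = (4927·693) / 793 = 3414411/793
⌈3415104/793⌉ = 4307,  ⌈3414411/793⌉ = 4306
s_{4927} = 4307 − 4306 = 1


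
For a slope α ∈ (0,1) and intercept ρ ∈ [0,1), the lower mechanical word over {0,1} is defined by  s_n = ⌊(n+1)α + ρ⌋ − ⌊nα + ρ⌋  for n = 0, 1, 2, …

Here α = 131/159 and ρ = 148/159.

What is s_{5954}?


(n+1)α + ρ = (5955·131 + 148) / 159 = 780253/159
nα + ρ     = (5954·131 + 148) / 159 = 780122/159
⌊780253/159⌋ = 4907,  ⌊780122/159⌋ = 4906
s_{5954} = 4907 − 4906 = 1

1


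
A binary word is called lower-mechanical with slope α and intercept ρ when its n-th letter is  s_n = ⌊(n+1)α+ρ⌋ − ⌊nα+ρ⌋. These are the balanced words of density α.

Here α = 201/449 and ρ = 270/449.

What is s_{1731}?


0

(n+1)α + ρ = (1732·201 + 270) / 449 = 348402/449
nα + ρ     = (1731·201 + 270) / 449 = 348201/449
⌊348402/449⌋ = 775,  ⌊348201/449⌋ = 775
s_{1731} = 775 − 775 = 0


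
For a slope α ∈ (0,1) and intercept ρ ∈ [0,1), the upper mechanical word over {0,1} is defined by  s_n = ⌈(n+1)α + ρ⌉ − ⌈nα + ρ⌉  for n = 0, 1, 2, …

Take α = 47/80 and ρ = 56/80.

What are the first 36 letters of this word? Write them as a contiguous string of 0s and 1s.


n=0: ⌈(1·47+56)/80⌉ − ⌈(0·47+56)/80⌉ = ⌈103/80⌉ − ⌈56/80⌉ = 2 − 1 = 1
n=1: ⌈(2·47+56)/80⌉ − ⌈(1·47+56)/80⌉ = ⌈150/80⌉ − ⌈103/80⌉ = 2 − 2 = 0
n=2: ⌈(3·47+56)/80⌉ − ⌈(2·47+56)/80⌉ = ⌈197/80⌉ − ⌈150/80⌉ = 3 − 2 = 1
n=3: ⌈(4·47+56)/80⌉ − ⌈(3·47+56)/80⌉ = ⌈244/80⌉ − ⌈197/80⌉ = 4 − 3 = 1
n=4: ⌈(5·47+56)/80⌉ − ⌈(4·47+56)/80⌉ = ⌈291/80⌉ − ⌈244/80⌉ = 4 − 4 = 0
n=5: ⌈(6·47+56)/80⌉ − ⌈(5·47+56)/80⌉ = ⌈338/80⌉ − ⌈291/80⌉ = 5 − 4 = 1
n=6: ⌈(7·47+56)/80⌉ − ⌈(6·47+56)/80⌉ = ⌈385/80⌉ − ⌈338/80⌉ = 5 − 5 = 0
n=7: ⌈(8·47+56)/80⌉ − ⌈(7·47+56)/80⌉ = ⌈432/80⌉ − ⌈385/80⌉ = 6 − 5 = 1
n=8: ⌈(9·47+56)/80⌉ − ⌈(8·47+56)/80⌉ = ⌈479/80⌉ − ⌈432/80⌉ = 6 − 6 = 0
n=9: ⌈(10·47+56)/80⌉ − ⌈(9·47+56)/80⌉ = ⌈526/80⌉ − ⌈479/80⌉ = 7 − 6 = 1
n=10: ⌈(11·47+56)/80⌉ − ⌈(10·47+56)/80⌉ = ⌈573/80⌉ − ⌈526/80⌉ = 8 − 7 = 1
n=11: ⌈(12·47+56)/80⌉ − ⌈(11·47+56)/80⌉ = ⌈620/80⌉ − ⌈573/80⌉ = 8 − 8 = 0
n=12: ⌈(13·47+56)/80⌉ − ⌈(12·47+56)/80⌉ = ⌈667/80⌉ − ⌈620/80⌉ = 9 − 8 = 1
n=13: ⌈(14·47+56)/80⌉ − ⌈(13·47+56)/80⌉ = ⌈714/80⌉ − ⌈667/80⌉ = 9 − 9 = 0
n=14: ⌈(15·47+56)/80⌉ − ⌈(14·47+56)/80⌉ = ⌈761/80⌉ − ⌈714/80⌉ = 10 − 9 = 1
n=15: ⌈(16·47+56)/80⌉ − ⌈(15·47+56)/80⌉ = ⌈808/80⌉ − ⌈761/80⌉ = 11 − 10 = 1
n=16: ⌈(17·47+56)/80⌉ − ⌈(16·47+56)/80⌉ = ⌈855/80⌉ − ⌈808/80⌉ = 11 − 11 = 0
n=17: ⌈(18·47+56)/80⌉ − ⌈(17·47+56)/80⌉ = ⌈902/80⌉ − ⌈855/80⌉ = 12 − 11 = 1
n=18: ⌈(19·47+56)/80⌉ − ⌈(18·47+56)/80⌉ = ⌈949/80⌉ − ⌈902/80⌉ = 12 − 12 = 0
n=19: ⌈(20·47+56)/80⌉ − ⌈(19·47+56)/80⌉ = ⌈996/80⌉ − ⌈949/80⌉ = 13 − 12 = 1
n=20: ⌈(21·47+56)/80⌉ − ⌈(20·47+56)/80⌉ = ⌈1043/80⌉ − ⌈996/80⌉ = 14 − 13 = 1
n=21: ⌈(22·47+56)/80⌉ − ⌈(21·47+56)/80⌉ = ⌈1090/80⌉ − ⌈1043/80⌉ = 14 − 14 = 0
n=22: ⌈(23·47+56)/80⌉ − ⌈(22·47+56)/80⌉ = ⌈1137/80⌉ − ⌈1090/80⌉ = 15 − 14 = 1
n=23: ⌈(24·47+56)/80⌉ − ⌈(23·47+56)/80⌉ = ⌈1184/80⌉ − ⌈1137/80⌉ = 15 − 15 = 0
n=24: ⌈(25·47+56)/80⌉ − ⌈(24·47+56)/80⌉ = ⌈1231/80⌉ − ⌈1184/80⌉ = 16 − 15 = 1
n=25: ⌈(26·47+56)/80⌉ − ⌈(25·47+56)/80⌉ = ⌈1278/80⌉ − ⌈1231/80⌉ = 16 − 16 = 0
n=26: ⌈(27·47+56)/80⌉ − ⌈(26·47+56)/80⌉ = ⌈1325/80⌉ − ⌈1278/80⌉ = 17 − 16 = 1
n=27: ⌈(28·47+56)/80⌉ − ⌈(27·47+56)/80⌉ = ⌈1372/80⌉ − ⌈1325/80⌉ = 18 − 17 = 1
n=28: ⌈(29·47+56)/80⌉ − ⌈(28·47+56)/80⌉ = ⌈1419/80⌉ − ⌈1372/80⌉ = 18 − 18 = 0
n=29: ⌈(30·47+56)/80⌉ − ⌈(29·47+56)/80⌉ = ⌈1466/80⌉ − ⌈1419/80⌉ = 19 − 18 = 1
n=30: ⌈(31·47+56)/80⌉ − ⌈(30·47+56)/80⌉ = ⌈1513/80⌉ − ⌈1466/80⌉ = 19 − 19 = 0
n=31: ⌈(32·47+56)/80⌉ − ⌈(31·47+56)/80⌉ = ⌈1560/80⌉ − ⌈1513/80⌉ = 20 − 19 = 1
n=32: ⌈(33·47+56)/80⌉ − ⌈(32·47+56)/80⌉ = ⌈1607/80⌉ − ⌈1560/80⌉ = 21 − 20 = 1
n=33: ⌈(34·47+56)/80⌉ − ⌈(33·47+56)/80⌉ = ⌈1654/80⌉ − ⌈1607/80⌉ = 21 − 21 = 0
n=34: ⌈(35·47+56)/80⌉ − ⌈(34·47+56)/80⌉ = ⌈1701/80⌉ − ⌈1654/80⌉ = 22 − 21 = 1
n=35: ⌈(36·47+56)/80⌉ − ⌈(35·47+56)/80⌉ = ⌈1748/80⌉ − ⌈1701/80⌉ = 22 − 22 = 0

101101010110101101011010101101011010


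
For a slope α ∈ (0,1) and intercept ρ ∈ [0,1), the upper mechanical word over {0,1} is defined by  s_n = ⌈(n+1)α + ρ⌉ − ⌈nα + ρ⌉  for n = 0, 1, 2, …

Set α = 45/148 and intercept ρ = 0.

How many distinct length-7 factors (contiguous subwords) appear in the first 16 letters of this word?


7

t_n = ⌈(n·45)/148⌉ for n = 0 … 16:
  n=0…9: ⌈0/148⌉=0 ⌈45/148⌉=1 ⌈90/148⌉=1 ⌈135/148⌉=1 ⌈180/148⌉=2 ⌈225/148⌉=2 ⌈270/148⌉=2 ⌈315/148⌉=3 ⌈360/148⌉=3 ⌈405/148⌉=3
  n=10…16: ⌈450/148⌉=4 ⌈495/148⌉=4 ⌈540/148⌉=4 ⌈585/148⌉=4 ⌈630/148⌉=5 ⌈675/148⌉=5 ⌈720/148⌉=5
s_n = t_(n+1) − t_n for n = 0 … 15 gives
prefix = 1001001001000100
slide a length-7 window over [0..6] … [9..15] (10 windows); first occurrence of each distinct factor:
  [  0..  6] 1001001
  [  1..  7] 0010010
  [  2..  8] 0100100
  [  6.. 12] 1001000
  [  7.. 13] 0010001
  [  8.. 14] 0100010
  [  9.. 15] 1000100
  (the other 3 windows repeat one of these)
distinct factors: {0010001, 0010010, 0100010, 0100100, 1000100, 1001000, 1001001}
count = 7  (Sturmian bound for length 7 is 8)


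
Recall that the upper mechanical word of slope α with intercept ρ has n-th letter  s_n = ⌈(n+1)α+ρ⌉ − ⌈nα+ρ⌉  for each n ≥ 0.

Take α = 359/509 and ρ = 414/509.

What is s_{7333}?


1

(n+1)α + ρ = (7334·359 + 414) / 509 = 2633320/509
nα + ρ     = (7333·359 + 414) / 509 = 2632961/509
⌈2633320/509⌉ = 5174,  ⌈2632961/509⌉ = 5173
s_{7333} = 5174 − 5173 = 1


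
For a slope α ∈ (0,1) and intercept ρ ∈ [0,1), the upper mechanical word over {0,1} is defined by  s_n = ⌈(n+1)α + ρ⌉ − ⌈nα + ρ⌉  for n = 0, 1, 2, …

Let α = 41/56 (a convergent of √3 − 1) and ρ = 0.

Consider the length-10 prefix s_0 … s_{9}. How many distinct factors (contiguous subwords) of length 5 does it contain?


4

t_n = ⌈(n·41)/56⌉ for n = 0 … 10:
  n=0…9: ⌈0/56⌉=0 ⌈41/56⌉=1 ⌈82/56⌉=2 ⌈123/56⌉=3 ⌈164/56⌉=3 ⌈205/56⌉=4 ⌈246/56⌉=5 ⌈287/56⌉=6 ⌈328/56⌉=6 ⌈369/56⌉=7
  n=10: ⌈410/56⌉=8
s_n = t_(n+1) − t_n for n = 0 … 9 gives
prefix = 1110111011
slide a length-5 window over [0..4] … [5..9] (6 windows); first occurrence of each distinct factor:
  [  0..  4] 11101
  [  1..  5] 11011
  [  2..  6] 10111
  [  3..  7] 01110
  (the other 2 windows repeat one of these)
distinct factors: {01110, 10111, 11011, 11101}
count = 4  (Sturmian bound for length 5 is 6)


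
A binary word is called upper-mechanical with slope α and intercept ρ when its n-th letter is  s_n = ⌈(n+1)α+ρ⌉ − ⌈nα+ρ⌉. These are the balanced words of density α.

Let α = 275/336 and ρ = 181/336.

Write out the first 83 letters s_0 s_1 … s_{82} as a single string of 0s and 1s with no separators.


11011111011110111110111101111101111101111011111011110111110111101111101111011111011

n=0: ⌈(1·275+181)/336⌉ − ⌈(0·275+181)/336⌉ = ⌈456/336⌉ − ⌈181/336⌉ = 2 − 1 = 1
n=1: ⌈(2·275+181)/336⌉ − ⌈(1·275+181)/336⌉ = ⌈731/336⌉ − ⌈456/336⌉ = 3 − 2 = 1
n=2: ⌈(3·275+181)/336⌉ − ⌈(2·275+181)/336⌉ = ⌈1006/336⌉ − ⌈731/336⌉ = 3 − 3 = 0
n=3: ⌈(4·275+181)/336⌉ − ⌈(3·275+181)/336⌉ = ⌈1281/336⌉ − ⌈1006/336⌉ = 4 − 3 = 1
n=4: ⌈(5·275+181)/336⌉ − ⌈(4·275+181)/336⌉ = ⌈1556/336⌉ − ⌈1281/336⌉ = 5 − 4 = 1
n=5: ⌈(6·275+181)/336⌉ − ⌈(5·275+181)/336⌉ = ⌈1831/336⌉ − ⌈1556/336⌉ = 6 − 5 = 1
n=6: ⌈(7·275+181)/336⌉ − ⌈(6·275+181)/336⌉ = ⌈2106/336⌉ − ⌈1831/336⌉ = 7 − 6 = 1
n=7: ⌈(8·275+181)/336⌉ − ⌈(7·275+181)/336⌉ = ⌈2381/336⌉ − ⌈2106/336⌉ = 8 − 7 = 1
n=8: ⌈(9·275+181)/336⌉ − ⌈(8·275+181)/336⌉ = ⌈2656/336⌉ − ⌈2381/336⌉ = 8 − 8 = 0
n=9: ⌈(10·275+181)/336⌉ − ⌈(9·275+181)/336⌉ = ⌈2931/336⌉ − ⌈2656/336⌉ = 9 − 8 = 1
n=10: ⌈(11·275+181)/336⌉ − ⌈(10·275+181)/336⌉ = ⌈3206/336⌉ − ⌈2931/336⌉ = 10 − 9 = 1
n=11: ⌈(12·275+181)/336⌉ − ⌈(11·275+181)/336⌉ = ⌈3481/336⌉ − ⌈3206/336⌉ = 11 − 10 = 1
n=12: ⌈(13·275+181)/336⌉ − ⌈(12·275+181)/336⌉ = ⌈3756/336⌉ − ⌈3481/336⌉ = 12 − 11 = 1
n=13: ⌈(14·275+181)/336⌉ − ⌈(13·275+181)/336⌉ = ⌈4031/336⌉ − ⌈3756/336⌉ = 12 − 12 = 0
n=14: ⌈(15·275+181)/336⌉ − ⌈(14·275+181)/336⌉ = ⌈4306/336⌉ − ⌈4031/336⌉ = 13 − 12 = 1
n=15: ⌈(16·275+181)/336⌉ − ⌈(15·275+181)/336⌉ = ⌈4581/336⌉ − ⌈4306/336⌉ = 14 − 13 = 1
n=16: ⌈(17·275+181)/336⌉ − ⌈(16·275+181)/336⌉ = ⌈4856/336⌉ − ⌈4581/336⌉ = 15 − 14 = 1
n=17: ⌈(18·275+181)/336⌉ − ⌈(17·275+181)/336⌉ = ⌈5131/336⌉ − ⌈4856/336⌉ = 16 − 15 = 1
n=18: ⌈(19·275+181)/336⌉ − ⌈(18·275+181)/336⌉ = ⌈5406/336⌉ − ⌈5131/336⌉ = 17 − 16 = 1
n=19: ⌈(20·275+181)/336⌉ − ⌈(19·275+181)/336⌉ = ⌈5681/336⌉ − ⌈5406/336⌉ = 17 − 17 = 0
n=20: ⌈(21·275+181)/336⌉ − ⌈(20·275+181)/336⌉ = ⌈5956/336⌉ − ⌈5681/336⌉ = 18 − 17 = 1
n=21: ⌈(22·275+181)/336⌉ − ⌈(21·275+181)/336⌉ = ⌈6231/336⌉ − ⌈5956/336⌉ = 19 − 18 = 1
n=22: ⌈(23·275+181)/336⌉ − ⌈(22·275+181)/336⌉ = ⌈6506/336⌉ − ⌈6231/336⌉ = 20 − 19 = 1
n=23: ⌈(24·275+181)/336⌉ − ⌈(23·275+181)/336⌉ = ⌈6781/336⌉ − ⌈6506/336⌉ = 21 − 20 = 1
n=24: ⌈(25·275+181)/336⌉ − ⌈(24·275+181)/336⌉ = ⌈7056/336⌉ − ⌈6781/336⌉ = 21 − 21 = 0
n=25: ⌈(26·275+181)/336⌉ − ⌈(25·275+181)/336⌉ = ⌈7331/336⌉ − ⌈7056/336⌉ = 22 − 21 = 1
n=26: ⌈(27·275+181)/336⌉ − ⌈(26·275+181)/336⌉ = ⌈7606/336⌉ − ⌈7331/336⌉ = 23 − 22 = 1
n=27: ⌈(28·275+181)/336⌉ − ⌈(27·275+181)/336⌉ = ⌈7881/336⌉ − ⌈7606/336⌉ = 24 − 23 = 1
n=28: ⌈(29·275+181)/336⌉ − ⌈(28·275+181)/336⌉ = ⌈8156/336⌉ − ⌈7881/336⌉ = 25 − 24 = 1
n=29: ⌈(30·275+181)/336⌉ − ⌈(29·275+181)/336⌉ = ⌈8431/336⌉ − ⌈8156/336⌉ = 26 − 25 = 1
n=30: ⌈(31·275+181)/336⌉ − ⌈(30·275+181)/336⌉ = ⌈8706/336⌉ − ⌈8431/336⌉ = 26 − 26 = 0
n=31: ⌈(32·275+181)/336⌉ − ⌈(31·275+181)/336⌉ = ⌈8981/336⌉ − ⌈8706/336⌉ = 27 − 26 = 1
n=32: ⌈(33·275+181)/336⌉ − ⌈(32·275+181)/336⌉ = ⌈9256/336⌉ − ⌈8981/336⌉ = 28 − 27 = 1
n=33: ⌈(34·275+181)/336⌉ − ⌈(33·275+181)/336⌉ = ⌈9531/336⌉ − ⌈9256/336⌉ = 29 − 28 = 1
n=34: ⌈(35·275+181)/336⌉ − ⌈(34·275+181)/336⌉ = ⌈9806/336⌉ − ⌈9531/336⌉ = 30 − 29 = 1
n=35: ⌈(36·275+181)/336⌉ − ⌈(35·275+181)/336⌉ = ⌈10081/336⌉ − ⌈9806/336⌉ = 31 − 30 = 1
n=36: ⌈(37·275+181)/336⌉ − ⌈(36·275+181)/336⌉ = ⌈10356/336⌉ − ⌈10081/336⌉ = 31 − 31 = 0
n=37: ⌈(38·275+181)/336⌉ − ⌈(37·275+181)/336⌉ = ⌈10631/336⌉ − ⌈10356/336⌉ = 32 − 31 = 1
n=38: ⌈(39·275+181)/336⌉ − ⌈(38·275+181)/336⌉ = ⌈10906/336⌉ − ⌈10631/336⌉ = 33 − 32 = 1
n=39: ⌈(40·275+181)/336⌉ − ⌈(39·275+181)/336⌉ = ⌈11181/336⌉ − ⌈10906/336⌉ = 34 − 33 = 1
n=40: ⌈(41·275+181)/336⌉ − ⌈(40·275+181)/336⌉ = ⌈11456/336⌉ − ⌈11181/336⌉ = 35 − 34 = 1
n=41: ⌈(42·275+181)/336⌉ − ⌈(41·275+181)/336⌉ = ⌈11731/336⌉ − ⌈11456/336⌉ = 35 − 35 = 0
n=42: ⌈(43·275+181)/336⌉ − ⌈(42·275+181)/336⌉ = ⌈12006/336⌉ − ⌈11731/336⌉ = 36 − 35 = 1
n=43: ⌈(44·275+181)/336⌉ − ⌈(43·275+181)/336⌉ = ⌈12281/336⌉ − ⌈12006/336⌉ = 37 − 36 = 1
n=44: ⌈(45·275+181)/336⌉ − ⌈(44·275+181)/336⌉ = ⌈12556/336⌉ − ⌈12281/336⌉ = 38 − 37 = 1
n=45: ⌈(46·275+181)/336⌉ − ⌈(45·275+181)/336⌉ = ⌈12831/336⌉ − ⌈12556/336⌉ = 39 − 38 = 1
n=46: ⌈(47·275+181)/336⌉ − ⌈(46·275+181)/336⌉ = ⌈13106/336⌉ − ⌈12831/336⌉ = 40 − 39 = 1
n=47: ⌈(48·275+181)/336⌉ − ⌈(47·275+181)/336⌉ = ⌈13381/336⌉ − ⌈13106/336⌉ = 40 − 40 = 0
n=48: ⌈(49·275+181)/336⌉ − ⌈(48·275+181)/336⌉ = ⌈13656/336⌉ − ⌈13381/336⌉ = 41 − 40 = 1
n=49: ⌈(50·275+181)/336⌉ − ⌈(49·275+181)/336⌉ = ⌈13931/336⌉ − ⌈13656/336⌉ = 42 − 41 = 1
n=50: ⌈(51·275+181)/336⌉ − ⌈(50·275+181)/336⌉ = ⌈14206/336⌉ − ⌈13931/336⌉ = 43 − 42 = 1
n=51: ⌈(52·275+181)/336⌉ − ⌈(51·275+181)/336⌉ = ⌈14481/336⌉ − ⌈14206/336⌉ = 44 − 43 = 1
n=52: ⌈(53·275+181)/336⌉ − ⌈(52·275+181)/336⌉ = ⌈14756/336⌉ − ⌈14481/336⌉ = 44 − 44 = 0
n=53: ⌈(54·275+181)/336⌉ − ⌈(53·275+181)/336⌉ = ⌈15031/336⌉ − ⌈14756/336⌉ = 45 − 44 = 1
n=54: ⌈(55·275+181)/336⌉ − ⌈(54·275+181)/336⌉ = ⌈15306/336⌉ − ⌈15031/336⌉ = 46 − 45 = 1
n=55: ⌈(56·275+181)/336⌉ − ⌈(55·275+181)/336⌉ = ⌈15581/336⌉ − ⌈15306/336⌉ = 47 − 46 = 1
n=56: ⌈(57·275+181)/336⌉ − ⌈(56·275+181)/336⌉ = ⌈15856/336⌉ − ⌈15581/336⌉ = 48 − 47 = 1
n=57: ⌈(58·275+181)/336⌉ − ⌈(57·275+181)/336⌉ = ⌈16131/336⌉ − ⌈15856/336⌉ = 49 − 48 = 1
n=58: ⌈(59·275+181)/336⌉ − ⌈(58·275+181)/336⌉ = ⌈16406/336⌉ − ⌈16131/336⌉ = 49 − 49 = 0
n=59: ⌈(60·275+181)/336⌉ − ⌈(59·275+181)/336⌉ = ⌈16681/336⌉ − ⌈16406/336⌉ = 50 − 49 = 1
n=60: ⌈(61·275+181)/336⌉ − ⌈(60·275+181)/336⌉ = ⌈16956/336⌉ − ⌈16681/336⌉ = 51 − 50 = 1
n=61: ⌈(62·275+181)/336⌉ − ⌈(61·275+181)/336⌉ = ⌈17231/336⌉ − ⌈16956/336⌉ = 52 − 51 = 1
n=62: ⌈(63·275+181)/336⌉ − ⌈(62·275+181)/336⌉ = ⌈17506/336⌉ − ⌈17231/336⌉ = 53 − 52 = 1
n=63: ⌈(64·275+181)/336⌉ − ⌈(63·275+181)/336⌉ = ⌈17781/336⌉ − ⌈17506/336⌉ = 53 − 53 = 0
n=64: ⌈(65·275+181)/336⌉ − ⌈(64·275+181)/336⌉ = ⌈18056/336⌉ − ⌈17781/336⌉ = 54 − 53 = 1
n=65: ⌈(66·275+181)/336⌉ − ⌈(65·275+181)/336⌉ = ⌈18331/336⌉ − ⌈18056/336⌉ = 55 − 54 = 1
n=66: ⌈(67·275+181)/336⌉ − ⌈(66·275+181)/336⌉ = ⌈18606/336⌉ − ⌈18331/336⌉ = 56 − 55 = 1
n=67: ⌈(68·275+181)/336⌉ − ⌈(67·275+181)/336⌉ = ⌈18881/336⌉ − ⌈18606/336⌉ = 57 − 56 = 1
n=68: ⌈(69·275+181)/336⌉ − ⌈(68·275+181)/336⌉ = ⌈19156/336⌉ − ⌈18881/336⌉ = 58 − 57 = 1
n=69: ⌈(70·275+181)/336⌉ − ⌈(69·275+181)/336⌉ = ⌈19431/336⌉ − ⌈19156/336⌉ = 58 − 58 = 0
n=70: ⌈(71·275+181)/336⌉ − ⌈(70·275+181)/336⌉ = ⌈19706/336⌉ − ⌈19431/336⌉ = 59 − 58 = 1
n=71: ⌈(72·275+181)/336⌉ − ⌈(71·275+181)/336⌉ = ⌈19981/336⌉ − ⌈19706/336⌉ = 60 − 59 = 1
n=72: ⌈(73·275+181)/336⌉ − ⌈(72·275+181)/336⌉ = ⌈20256/336⌉ − ⌈19981/336⌉ = 61 − 60 = 1
n=73: ⌈(74·275+181)/336⌉ − ⌈(73·275+181)/336⌉ = ⌈20531/336⌉ − ⌈20256/336⌉ = 62 − 61 = 1
n=74: ⌈(75·275+181)/336⌉ − ⌈(74·275+181)/336⌉ = ⌈20806/336⌉ − ⌈20531/336⌉ = 62 − 62 = 0
n=75: ⌈(76·275+181)/336⌉ − ⌈(75·275+181)/336⌉ = ⌈21081/336⌉ − ⌈20806/336⌉ = 63 − 62 = 1
n=76: ⌈(77·275+181)/336⌉ − ⌈(76·275+181)/336⌉ = ⌈21356/336⌉ − ⌈21081/336⌉ = 64 − 63 = 1
n=77: ⌈(78·275+181)/336⌉ − ⌈(77·275+181)/336⌉ = ⌈21631/336⌉ − ⌈21356/336⌉ = 65 − 64 = 1
n=78: ⌈(79·275+181)/336⌉ − ⌈(78·275+181)/336⌉ = ⌈21906/336⌉ − ⌈21631/336⌉ = 66 − 65 = 1
n=79: ⌈(80·275+181)/336⌉ − ⌈(79·275+181)/336⌉ = ⌈22181/336⌉ − ⌈21906/336⌉ = 67 − 66 = 1
n=80: ⌈(81·275+181)/336⌉ − ⌈(80·275+181)/336⌉ = ⌈22456/336⌉ − ⌈22181/336⌉ = 67 − 67 = 0
n=81: ⌈(82·275+181)/336⌉ − ⌈(81·275+181)/336⌉ = ⌈22731/336⌉ − ⌈22456/336⌉ = 68 − 67 = 1
n=82: ⌈(83·275+181)/336⌉ − ⌈(82·275+181)/336⌉ = ⌈23006/336⌉ − ⌈22731/336⌉ = 69 − 68 = 1


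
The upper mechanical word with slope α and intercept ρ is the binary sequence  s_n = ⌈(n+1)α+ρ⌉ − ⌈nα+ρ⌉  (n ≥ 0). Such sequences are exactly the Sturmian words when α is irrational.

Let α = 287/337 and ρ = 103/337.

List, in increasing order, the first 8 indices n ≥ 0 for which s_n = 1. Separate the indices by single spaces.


n=0: ⌈390/337⌉−⌈103/337⌉ = 2−1 = 1  ← one
n=1: ⌈677/337⌉−⌈390/337⌉ = 3−2 = 1  ← one
n=2: ⌈964/337⌉−⌈677/337⌉ = 3−3 = 0
n=3: ⌈1251/337⌉−⌈964/337⌉ = 4−3 = 1  ← one
n=4: ⌈1538/337⌉−⌈1251/337⌉ = 5−4 = 1  ← one
n=5: ⌈1825/337⌉−⌈1538/337⌉ = 6−5 = 1  ← one
n=6: ⌈2112/337⌉−⌈1825/337⌉ = 7−6 = 1  ← one
n=7: ⌈2399/337⌉−⌈2112/337⌉ = 8−7 = 1  ← one
n=8: ⌈2686/337⌉−⌈2399/337⌉ = 8−8 = 0
n=9: ⌈2973/337⌉−⌈2686/337⌉ = 9−8 = 1  ← one
positions of the first 8 ones: 0 1 3 4 5 6 7 9

0 1 3 4 5 6 7 9
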